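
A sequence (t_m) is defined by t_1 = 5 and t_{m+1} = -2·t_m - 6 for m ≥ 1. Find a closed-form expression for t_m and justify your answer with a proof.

Computing the first terms: t_1 = 5, t_2 = -16, t_3 = 26. This suggests t_m = 7(-2)^(m - 1) - 2.
Base step (m = 1): the formula gives 5 = 5 = t_1.
Inductive step: assume the claim holds for m = i, so t_i = 7(-2)^(i - 1) - 2.
Then t_{i+1} = -2·t_i - 6 = -2·(7(-2)^(i - 1) - 2) - 6 = 7(-2)^i - 2 = 7(-2)^((i+1) - 1) - 2,
which is the claimed formula at m = i+1.
This completes the induction.

t_m = 7(-2)^(m - 1) - 2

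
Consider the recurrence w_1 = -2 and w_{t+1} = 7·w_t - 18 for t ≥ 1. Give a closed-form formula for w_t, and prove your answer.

Computing the first terms: w_1 = -2, w_2 = -32, w_3 = -242. This suggests w_t = -5·7^(t - 1) + 3.
Base step (t = 1): the formula gives -2 = -2 = w_1.
Inductive step: assume the claim holds for t = i, so w_i = -5·7^(i - 1) + 3.
Then w_{i+1} = 7·w_i - 18 = 7·(-5·7^(i - 1) + 3) - 18 = -5·7^i + 3 = -5·7^((i+1) - 1) + 3,
which is the claimed formula at t = i+1.
By induction, the statement is established for all t ≥ 1.

w_t = -5·7^(t - 1) + 3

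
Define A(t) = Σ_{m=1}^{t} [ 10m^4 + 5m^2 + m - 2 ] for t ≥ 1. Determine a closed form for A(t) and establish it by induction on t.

We claim A(t) = t(2t^4 + 5t^3 + 5t^2 + 3t - 1) for all t ≥ 1.
Base case (t = 1): A(1) = 14, and the closed form gives 14. They agree.
Inductive step: suppose the statement holds for some m ≥ 1, so A(m) = m(2m^4 + 5m^3 + 5m^2 + 3m - 1).
Then A(m+1) = A(m) + (m + 10(m + 1)^4 + 5(m + 1)^2 - 1) = (m(2m^4 + 5m^3 + 5m^2 + 3m - 1)) + (m + 10(m + 1)^4 + 5(m + 1)^2 - 1).
Simplifying, A(m+1) = (m + 1)(2m^4 + 13m^3 + 32m^2 + 36m + 14) = (m+1)(2(m+1)^4 + 5(m+1)^3 + 5(m+1)^2 + 3(m+1) - 1),
which is the closed form with t = m+1.
This completes the induction.

A(t) = t(2t^4 + 5t^3 + 5t^2 + 3t - 1)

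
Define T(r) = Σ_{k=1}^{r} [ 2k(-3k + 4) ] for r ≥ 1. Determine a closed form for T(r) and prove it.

T(r) = -r(r + 1)(2r - 3)

We claim T(r) = -r(r + 1)(2r - 3) for all r ≥ 1.
For the base case r = 1: T(1) = 2, and the closed form gives 2. They agree.
Inductive step: suppose the statement holds for some k ≥ 1, so T(k) = k(-2k^2 + k + 3).
Then T(k+1) = T(k) + (-6k^2 - 4k + 2) = (k(-2k^2 + k + 3)) + (-6k^2 - 4k + 2).
Simplifying, T(k+1) = -(k + 1)(k + 2)(2k - 1) = -(k+1)((k+1) + 1)(2(k+1) - 3),
which is the closed form with r = k+1.
By induction, the statement is established for all r ≥ 1.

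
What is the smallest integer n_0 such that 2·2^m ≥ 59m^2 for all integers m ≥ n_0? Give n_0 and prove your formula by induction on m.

At m = 12: 8192 < 8496, so the inequality fails and n_0 ≥ 13. We prove 2·2^m ≥ 59m^2 for all m ≥ 13.
Base step (m = 13): 2·2^m = 16384 and 59m^2 = 9971, so 16384 ≥ 9971.
Inductive step: suppose the statement holds for some i ≥ 13, so 2·2^i ≥ 59i^2.
Then 2·2^(i + 1) = 2·(2·2^i) ≥ 2·(59i^2).
Also, for i ≥ 13 we have 2·(59i^2) ≥ 59(i+1)^2, since 2 ≥ (1 + 1/i)^2 for all i ≥ 13.
Combining, 2·2^(i + 1) ≥ 59(i+1)^2.
By induction, the statement is established for all m ≥ 13.
Hence the smallest such n_0 is 13.

n_0 = 13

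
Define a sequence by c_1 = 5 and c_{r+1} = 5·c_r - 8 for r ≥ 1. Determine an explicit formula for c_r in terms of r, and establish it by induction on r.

c_r = 3·5^(r - 1) + 2

Computing the first terms: c_1 = 5, c_2 = 17, c_3 = 77. This suggests c_r = 3·5^(r - 1) + 2.
When r = 1: the formula gives 5 = 5 = c_1.
Inductive step: assume the claim holds for r = p, so c_p = 3·5^(p - 1) + 2.
Then c_{p+1} = 5·c_p - 8 = 5·(3·5^(p - 1) + 2) - 8 = 3·5^p + 2 = 3·5^((p+1) - 1) + 2,
which is the claimed formula at r = p+1.
This completes the induction.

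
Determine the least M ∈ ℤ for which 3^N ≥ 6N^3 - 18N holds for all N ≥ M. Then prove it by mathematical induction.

At N = 6: 729 < 1188, so the inequality fails and M ≥ 7. We prove 3^N ≥ 6N^3 - 18N for all N ≥ 7.
Base step (N = 7): 3^N = 2187 and 6N^3 - 18N = 1932, so 2187 ≥ 1932.
Suppose the result is true for N = p, so 3^p ≥ 6p^3 - 18p.
Then 3^(p + 1) = 3·(3^p) ≥ 3·(6p^3 - 18p).
Also, for p ≥ 7 we have 3·(6p^3 - 18p) ≥ 6(p+1)^3 - 18(p+1), since 3·(6p^3 - 18p) − (6(p+1)^3 - 18(p+1)) = 12p^3 - 18p^2 - 54p + 12, which is nonnegative for all p ≥ 7.
Combining, 3^(p + 1) ≥ 6(p+1)^3 - 18(p+1).
Hence, by induction on N, the claim holds for every N ≥ 7.
Hence the smallest such M is 7.

M = 7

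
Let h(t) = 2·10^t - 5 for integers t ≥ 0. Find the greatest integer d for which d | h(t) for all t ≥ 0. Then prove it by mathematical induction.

Computing the first values: h(0) = -3 and h(1) = 15; gcd(-3, 15) = 3, so d ≤ 3.
We prove 3 | 2·10^t - 5 for all t ≥ 0 by induction on t.
When t = 0: h(0) = -3 = 3·(-1), so 3 | h(0).
Inductive step: suppose the statement holds for some k ≥ 0, i.e. 3 | h(k). Then
h(k+1) = 2·10^(k+1) - 5 = 10·(2·10^k - 5) + 45 = 10·h(k) + 45. The first term is divisible by 3 by the inductive hypothesis, and 45 is divisible by 3. Hence 3 | h(k+1).
By induction, the statement is established for all t ≥ 0.
Therefore the largest such d is 3.

d = 3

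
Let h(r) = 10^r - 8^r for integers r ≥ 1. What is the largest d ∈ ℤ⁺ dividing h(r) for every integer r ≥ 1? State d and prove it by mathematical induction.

Computing the first values: h(1) = 2 and h(2) = 36; gcd(2, 36) = 2, so d ≤ 2.
We prove 2 | 10^r - 8^r for all r ≥ 1 by induction on r.
Base step (r = 1): h(1) = 2 = 2·(1), so 2 | h(1).
Inductive step: suppose the statement holds for some p ≥ 1, i.e. 2 | h(p). Then
10^{p+1} − 8^{p+1} = 10·10^p − 8·8^p = 10·(10^p − 8^p) + (2)·8^p. The first term is divisible by 2 by the inductive hypothesis, and the second term (2)·8^p is divisible by 2 since 2 | 2. Hence 2 | h(p+1).
This completes the induction.
Therefore the largest such d is 2.

d = 2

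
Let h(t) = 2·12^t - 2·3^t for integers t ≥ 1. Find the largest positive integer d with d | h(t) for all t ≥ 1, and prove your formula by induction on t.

d = 18

Computing the first values: h(1) = 18 and h(2) = 270; gcd(18, 270) = 18, so d ≤ 18.
We prove 18 | 2·12^t - 2·3^t for all t ≥ 1 by induction on t.
Base step (t = 1): h(1) = 18 = 18·(1), so 18 | h(1).
Inductive step: suppose the statement holds for some j ≥ 1, i.e. 18 | h(j). Then
h(j+1) − 12·h(j) = (2·12^(j+1) - 2·3^(j+1)) − 12·(2·12^j - 2·3^j) = (-2)·3^j·(3 − 12) = (18)·3^j. Since 18 | h(j) by the inductive hypothesis, 18 | 12·h(j); and 18 | 18 since 18 = 18·1. Therefore 18 | h(j+1).
This completes the induction.
Therefore the largest such d is 18.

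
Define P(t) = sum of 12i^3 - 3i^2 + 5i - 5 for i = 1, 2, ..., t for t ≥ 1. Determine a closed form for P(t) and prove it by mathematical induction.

We claim P(t) = t(3t^3 + 5t^2 + 4t - 3) for all t ≥ 1.
For the base case t = 1: P(1) = 9, and the closed form gives 9. They agree.
Inductive step: assume the claim holds for t = i, so P(i) = i(3i^3 + 5i^2 + 4i - 3).
Then P(i+1) = P(i) + (12i^3 + 33i^2 + 35i + 9) = (i(3i^3 + 5i^2 + 4i - 3)) + (12i^3 + 33i^2 + 35i + 9).
Simplifying, P(i+1) = (i + 1)(3i^3 + 14i^2 + 23i + 9) = (i+1)(3(i+1)^3 + 5(i+1)^2 + 4(i+1) - 3),
which is the closed form with t = i+1.
Hence, by induction on t, the claim holds for every t ≥ 1.

P(t) = t(3t^3 + 5t^2 + 4t - 3)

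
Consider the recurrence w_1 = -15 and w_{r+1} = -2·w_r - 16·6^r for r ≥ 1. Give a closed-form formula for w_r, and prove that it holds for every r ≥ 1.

w_r = -3(-2)^(r - 1) - 2·6^r

Computing the first terms: w_1 = -15, w_2 = -66, w_3 = -444. This suggests w_r = -3(-2)^(r - 1) - 2·6^r.
Base case (r = 1): the formula gives -15 = -15 = w_1.
Inductive step: assume the claim holds for r = k, so w_k = -3(-2)^(k - 1) - 2·6^k.
Then w_{k+1} = -2·w_k - 16·6^k = -2·(-3(-2)^(k - 1) - 2·6^k) - 16·6^k = -3(-2)^k - 2·6^(k + 1) = -3(-2)^((k+1) - 1) - 2·6^(k+1),
which is the claimed formula at r = k+1.
This completes the induction.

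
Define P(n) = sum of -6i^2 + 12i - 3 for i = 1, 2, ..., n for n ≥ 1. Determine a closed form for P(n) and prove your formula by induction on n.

We claim P(n) = -n(n - 2)(2n + 1) for all n ≥ 1.
When n = 1: P(1) = 3, and the closed form gives 3. They agree.
Inductive step: assume the claim holds for n = i, so P(i) = i(-2i^2 + 3i + 2).
Then P(i+1) = P(i) + (-6i^2 + 3) = (i(-2i^2 + 3i + 2)) + (-6i^2 + 3).
Simplifying, P(i+1) = -(i - 1)(i + 1)(2i + 3) = -(i+1)((i+1) - 2)(2(i+1) + 1),
which is the closed form with n = i+1.
Hence, by induction on n, the claim holds for every n ≥ 1.

P(n) = -n(n - 2)(2n + 1)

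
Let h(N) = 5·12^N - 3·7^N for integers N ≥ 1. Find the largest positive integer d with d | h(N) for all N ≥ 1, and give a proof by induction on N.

d = 3

Computing the first values: h(1) = 39 and h(2) = 573; gcd(39, 573) = 3, so d ≤ 3.
We prove 3 | 5·12^N - 3·7^N for all N ≥ 1 by induction on N.
Base step (N = 1): h(1) = 39 = 3·(13), so 3 | h(1).
Inductive step: assume the claim holds for N = r, i.e. 3 | h(r). Then
h(r+1) − 12·h(r) = (5·12^(r+1) - 3·7^(r+1)) − 12·(5·12^r - 3·7^r) = (-3)·7^r·(7 − 12) = (15)·7^r. Since 3 | h(r) by the inductive hypothesis, 3 | 12·h(r); and 3 | 15 since 15 = 3·5. Therefore 3 | h(r+1).
By the principle of mathematical induction, the result holds for all N ≥ 1.
Therefore the largest such d is 3.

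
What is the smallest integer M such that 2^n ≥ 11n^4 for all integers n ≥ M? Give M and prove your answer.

M = 22

At n = 21: 2097152 < 2139291, so the inequality fails and M ≥ 22. We prove 2^n ≥ 11n^4 for all n ≥ 22.
For the base case n = 22: 2^n = 4194304 and 11n^4 = 2576816, so 4194304 ≥ 2576816.
Suppose the result is true for n = r, so 2^r ≥ 11r^4.
Then 2^(r + 1) = 2·(2^r) ≥ 2·(11r^4).
Also, for r ≥ 22 we have 2·(11r^4) ≥ 11(r+1)^4, since 2 ≥ (1 + 1/r)^4 for all r ≥ 22.
Combining, 2^(r + 1) ≥ 11(r+1)^4.
This completes the induction.
Hence the smallest such M is 22.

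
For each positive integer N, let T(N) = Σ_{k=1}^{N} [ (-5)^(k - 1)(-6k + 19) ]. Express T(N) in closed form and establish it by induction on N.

We claim T(N) = (-5)^N(N - 3) + 3 for all N ≥ 1.
When N = 1: T(1) = 13, and the closed form gives 13. They agree.
Suppose the result is true for N = k, so T(k) = (-5)^k(k - 3) + 3.
Then T(k+1) = T(k) + ((-5)^k(-6k + 13)) = ((-5)^k(k - 3) + 3) + ((-5)^k(-6k + 13)).
Simplifying, T(k+1) = -5(-5)^k·k + 10(-5)^k + 3 = (-5)^(k+1)((k+1) - 3) + 3,
which is the closed form with N = k+1.
By induction, the statement is established for all N ≥ 1.

T(N) = (-5)^N(N - 3) + 3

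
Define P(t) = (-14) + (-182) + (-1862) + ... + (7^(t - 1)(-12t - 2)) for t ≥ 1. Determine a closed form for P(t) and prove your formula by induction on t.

We claim P(t) = -2·7^t·t for all t ≥ 1.
When t = 1: P(1) = -14, and the closed form gives -14. They agree.
For the inductive step, assume it holds for an arbitrary m ≥ 1, so P(m) = -2·7^m·m.
Then P(m+1) = P(m) + (7^m(-12m - 14)) = (-2·7^m·m) + (7^m(-12m - 14)).
Simplifying, P(m+1) = 14·7^m(-m - 1) = -2·7^(m+1)·(m+1),
which is the closed form with t = m+1.
By induction, the statement is established for all t ≥ 1.

P(t) = -2·7^t·t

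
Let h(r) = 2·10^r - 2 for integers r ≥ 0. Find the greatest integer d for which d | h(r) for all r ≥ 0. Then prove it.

d = 18

Computing the first values: h(0) = 0 and h(1) = 18; gcd(0, 18) = 18, so d ≤ 18.
We prove 18 | 2·10^r - 2 for all r ≥ 0 by induction on r.
Base step (r = 0): h(0) = 0 = 18·(0), so 18 | h(0).
For the inductive step, assume it holds for an arbitrary j ≥ 0, i.e. 18 | h(j). Then
h(j+1) = 2·10^(j+1) - 2 = 10·(2·10^j - 2) + 18 = 10·h(j) + 18. The first term is divisible by 18 by the inductive hypothesis, and 18 is divisible by 18. Hence 18 | h(j+1).
By the principle of mathematical induction, the result holds for all r ≥ 0.
Therefore the largest such d is 18.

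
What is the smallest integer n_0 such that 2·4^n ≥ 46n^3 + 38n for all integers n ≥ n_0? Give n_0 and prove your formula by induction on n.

At n = 6: 8192 < 10164, so the inequality fails and n_0 ≥ 7. We prove 2·4^n ≥ 46n^3 + 38n for all n ≥ 7.
Base step (n = 7): 2·4^n = 32768 and 46n^3 + 38n = 16044, so 32768 ≥ 16044.
Suppose the result is true for n = r, so 2·4^r ≥ 46r^3 + 38r.
Then 2·4^(r + 1) = 4·(2·4^r) ≥ 4·(46r^3 + 38r).
Also, for r ≥ 7 we have 4·(46r^3 + 38r) ≥ 46(r+1)^3 + 38(r+1), since 4·(46r^3 + 38r) − (46(r+1)^3 + 38(r+1)) = 138r^3 - 138r^2 - 24r - 84, which is nonnegative for all r ≥ 7.
Combining, 2·4^(r + 1) ≥ 46(r+1)^3 + 38(r+1).
Hence, by induction on n, the claim holds for every n ≥ 7.
Hence the smallest such n_0 is 7.

n_0 = 7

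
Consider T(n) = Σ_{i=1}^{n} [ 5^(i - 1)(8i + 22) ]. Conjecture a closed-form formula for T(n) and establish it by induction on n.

We claim T(n) = 5^n(2n + 5) - 5 for all n ≥ 1.
For the base case n = 1: T(1) = 30, and the closed form gives 30. They agree.
Inductive step: suppose the statement holds for some i ≥ 1, so T(i) = 5^i(2i + 5) - 5.
Then T(i+1) = T(i) + (5^i(8i + 30)) = (5^i(2i + 5) - 5) + (5^i(8i + 30)).
Simplifying, T(i+1) = 10·5^i·i + 35·5^i - 5 = 5^(i+1)(2(i+1) + 5) - 5,
which is the closed form with n = i+1.
This completes the induction.

T(n) = 5^n(2n + 5) - 5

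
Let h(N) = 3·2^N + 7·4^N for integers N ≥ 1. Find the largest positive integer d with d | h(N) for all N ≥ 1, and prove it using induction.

Computing the first values: h(1) = 34 and h(2) = 124; gcd(34, 124) = 2, so d ≤ 2.
We prove 2 | 3·2^N + 7·4^N for all N ≥ 1 by induction on N.
For the base case N = 1: h(1) = 34 = 2·(17), so 2 | h(1).
Inductive step: assume the claim holds for N = k, i.e. 2 | h(k). Then
h(k+1) − 4·h(k) = (3·2^(k+1) + 7·4^(k+1)) − 4·(3·2^k + 7·4^k) = (3)·2^k·(2 − 4) = (-6)·2^k. Since 2 | h(k) by the inductive hypothesis, 2 | 4·h(k); and 2 | -6 since -6 = 2·-3. Therefore 2 | h(k+1).
This completes the induction.
Therefore the largest such d is 2.

d = 2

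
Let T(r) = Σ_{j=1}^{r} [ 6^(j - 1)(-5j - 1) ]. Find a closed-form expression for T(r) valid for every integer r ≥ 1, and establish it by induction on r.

We claim T(r) = -6^r·r for all r ≥ 1.
Base case (r = 1): T(1) = -6, and the closed form gives -6. They agree.
Suppose the result is true for r = j, so T(j) = -6^j·j.
Then T(j+1) = T(j) + (6^j(-5j - 6)) = (-6^j·j) + (6^j(-5j - 6)).
Simplifying, T(j+1) = 6^(j + 1)(-j - 1) = -6^(j+1)·(j+1),
which is the closed form with r = j+1.
By induction, the statement is established for all r ≥ 1.

T(r) = -6^r·r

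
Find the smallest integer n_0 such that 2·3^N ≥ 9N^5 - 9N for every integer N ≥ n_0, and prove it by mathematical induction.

At N = 13: 3188646 < 3341520, so the inequality fails and n_0 ≥ 14. We prove 2·3^N ≥ 9N^5 - 9N for all N ≥ 14.
Base case (N = 14): 2·3^N = 9565938 and 9N^5 - 9N = 4840290, so 9565938 ≥ 4840290.
Inductive step: suppose the statement holds for some r ≥ 14, so 2·3^r ≥ 9r^5 - 9r.
Then 2·3^(r + 1) = 3·(2·3^r) ≥ 3·(9r^5 - 9r).
Also, for r ≥ 14 we have 3·(9r^5 - 9r) ≥ 9(r+1)^5 - 9(r+1), since 3·(9r^5 - 9r) − (9(r+1)^5 - 9(r+1)) = 18r^5 - 45r^4 - 90r^3 - 90r^2 - 63r, which is nonnegative for all r ≥ 14.
Combining, 2·3^(r + 1) ≥ 9(r+1)^5 - 9(r+1).
By the principle of mathematical induction, the result holds for all N ≥ 14.
Hence the smallest such n_0 is 14.

n_0 = 14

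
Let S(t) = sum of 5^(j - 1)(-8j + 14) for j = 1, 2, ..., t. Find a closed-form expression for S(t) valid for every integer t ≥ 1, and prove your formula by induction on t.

We claim S(t) = 2·5^t(-t + 2) - 4 for all t ≥ 1.
When t = 1: S(1) = 6, and the closed form gives 6. They agree.
Suppose the result is true for t = j, so S(j) = 2·5^j(-j + 2) - 4.
Then S(j+1) = S(j) + (5^j(-8j + 6)) = (2·5^j(-j + 2) - 4) + (5^j(-8j + 6)).
Simplifying, S(j+1) = -10·5^j·j + 10·5^j - 4 = 2·5^(j+1)(-(j+1) + 2) - 4,
which is the closed form with t = j+1.
This completes the induction.

S(t) = 2·5^t(-t + 2) - 4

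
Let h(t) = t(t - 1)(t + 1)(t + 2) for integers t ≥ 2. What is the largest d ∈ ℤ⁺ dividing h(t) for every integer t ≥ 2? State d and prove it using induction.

Computing the first values: h(2) = 24 and h(3) = 120; gcd(24, 120) = 24, so d ≤ 24.
We prove 24 | t(t - 1)(t + 1)(t + 2) for all t ≥ 2 by induction on t.
When t = 2: h(2) = 24 = 24·(1), so 24 | h(2).
For the inductive step, assume it holds for an arbitrary k ≥ 2, i.e. 24 | h(k). Then
h(k+1) − h(k) = k·(k+1)·(k+2)·(k+3) − (k-1)·k·(k+1)·(k+2) = k·(k+1)·(k+2)·[(k+3) − (k-1)] = 4·k·(k+1)·(k+2). The product of 3 consecutive integers is divisible by (3)! = 6, so h(k+1) − h(k) is divisible by 4·6 = 24. By the inductive hypothesis 24 | h(k), hence 24 | h(k+1).
Hence, by induction on t, the claim holds for every t ≥ 2.
Therefore the largest such d is 24.

d = 24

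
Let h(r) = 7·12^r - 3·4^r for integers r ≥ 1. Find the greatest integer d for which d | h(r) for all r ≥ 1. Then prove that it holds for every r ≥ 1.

Computing the first values: h(1) = 72 and h(2) = 960; gcd(72, 960) = 24, so d ≤ 24.
We prove 24 | 7·12^r - 3·4^r for all r ≥ 1 by induction on r.
Base case (r = 1): h(1) = 72 = 24·(3), so 24 | h(1).
Suppose the result is true for r = k, i.e. 24 | h(k). Then
h(k+1) − 12·h(k) = (7·12^(k+1) - 3·4^(k+1)) − 12·(7·12^k - 3·4^k) = (-3)·4^k·(4 − 12) = (24)·4^k. Since 24 | h(k) by the inductive hypothesis, 24 | 12·h(k); and 24 | 24 since 24 = 24·1. Therefore 24 | h(k+1).
This completes the induction.
Therefore the largest such d is 24.

d = 24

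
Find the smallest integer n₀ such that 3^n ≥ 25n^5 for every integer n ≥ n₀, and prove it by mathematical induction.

n₀ = 16

At n = 15: 14348907 < 18984375, so the inequality fails and n₀ ≥ 16. We prove 3^n ≥ 25n^5 for all n ≥ 16.
For the base case n = 16: 3^n = 43046721 and 25n^5 = 26214400, so 43046721 ≥ 26214400.
For the inductive step, assume it holds for an arbitrary k ≥ 16, so 3^k ≥ 25k^5.
Then 3^(k + 1) = 3·(3^k) ≥ 3·(25k^5).
Also, for k ≥ 16 we have 3·(25k^5) ≥ 25(k+1)^5, since 3 ≥ (1 + 1/k)^5 for all k ≥ 16.
Combining, 3^(k + 1) ≥ 25(k+1)^5.
By induction, the statement is established for all n ≥ 16.
Hence the smallest such n₀ is 16.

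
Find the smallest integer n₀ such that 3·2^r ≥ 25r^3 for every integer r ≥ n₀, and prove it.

At r = 14: 49152 < 68600, so the inequality fails and n₀ ≥ 15. We prove 3·2^r ≥ 25r^3 for all r ≥ 15.
Base step (r = 15): 3·2^r = 98304 and 25r^3 = 84375, so 98304 ≥ 84375.
For the inductive step, assume it holds for an arbitrary p ≥ 15, so 3·2^p ≥ 25p^3.
Then 3·2^(p + 1) = 2·(3·2^p) ≥ 2·(25p^3).
Also, for p ≥ 15 we have 2·(25p^3) ≥ 25(p+1)^3, since 2 ≥ (1 + 1/p)^3 for all p ≥ 15.
Combining, 3·2^(p + 1) ≥ 25(p+1)^3.
Hence, by induction on r, the claim holds for every r ≥ 15.
Hence the smallest such n₀ is 15.

n₀ = 15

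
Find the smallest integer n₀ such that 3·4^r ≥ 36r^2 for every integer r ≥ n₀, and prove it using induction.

At r = 3: 192 < 324, so the inequality fails and n₀ ≥ 4. We prove 3·4^r ≥ 36r^2 for all r ≥ 4.
Base step (r = 4): 3·4^r = 768 and 36r^2 = 576, so 768 ≥ 576.
For the inductive step, assume it holds for an arbitrary m ≥ 4, so 3·4^m ≥ 36m^2.
Then 3·4^(m + 1) = 4·(3·4^m) ≥ 4·(36m^2).
Also, for m ≥ 4 we have 4·(36m^2) ≥ 36(m+1)^2, since 4 ≥ (1 + 1/m)^2 for all m ≥ 4.
Combining, 3·4^(m + 1) ≥ 36(m+1)^2.
By induction, the statement is established for all r ≥ 4.
Hence the smallest such n₀ is 4.

n₀ = 4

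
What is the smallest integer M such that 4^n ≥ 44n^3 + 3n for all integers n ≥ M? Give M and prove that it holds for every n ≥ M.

M = 7

At n = 6: 4096 < 9522, so the inequality fails and M ≥ 7. We prove 4^n ≥ 44n^3 + 3n for all n ≥ 7.
Base case (n = 7): 4^n = 16384 and 44n^3 + 3n = 15113, so 16384 ≥ 15113.
Suppose the result is true for n = k, so 4^k ≥ 44k^3 + 3k.
Then 4^(k + 1) = 4·(4^k) ≥ 4·(44k^3 + 3k).
Also, for k ≥ 7 we have 4·(44k^3 + 3k) ≥ 44(k+1)^3 + 3(k+1), since 4·(44k^3 + 3k) − (44(k+1)^3 + 3(k+1)) = 132k^3 - 132k^2 - 123k - 47, which is nonnegative for all k ≥ 7.
Combining, 4^(k + 1) ≥ 44(k+1)^3 + 3(k+1).
By the principle of mathematical induction, the result holds for all n ≥ 7.
Hence the smallest such M is 7.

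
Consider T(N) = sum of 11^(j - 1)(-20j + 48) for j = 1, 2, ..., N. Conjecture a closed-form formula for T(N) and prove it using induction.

We claim T(N) = 11^N(-2N + 5) - 5 for all N ≥ 1.
When N = 1: T(1) = 28, and the closed form gives 28. They agree.
For the inductive step, assume it holds for an arbitrary j ≥ 1, so T(j) = 11^j(-2j + 5) - 5.
Then T(j+1) = T(j) + (11^j(-20j + 28)) = (11^j(-2j + 5) - 5) + (11^j(-20j + 28)).
Simplifying, T(j+1) = -22·11^j·j + 33·11^j - 5 = 11^(j+1)(-2(j+1) + 5) - 5,
which is the closed form with N = j+1.
This completes the induction.

T(N) = 11^N(-2N + 5) - 5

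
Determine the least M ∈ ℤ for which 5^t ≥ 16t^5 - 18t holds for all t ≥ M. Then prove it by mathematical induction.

At t = 8: 390625 < 524144, so the inequality fails and M ≥ 9. We prove 5^t ≥ 16t^5 - 18t for all t ≥ 9.
When t = 9: 5^t = 1953125 and 16t^5 - 18t = 944622, so 1953125 ≥ 944622.
Inductive step: suppose the statement holds for some p ≥ 9, so 5^p ≥ 16p^5 - 18p.
Then 5^(p + 1) = 5·(5^p) ≥ 5·(16p^5 - 18p).
Also, for p ≥ 9 we have 5·(16p^5 - 18p) ≥ 16(p+1)^5 - 18(p+1), since 5·(16p^5 - 18p) − (16(p+1)^5 - 18(p+1)) = 64p^5 - 80p^4 - 160p^3 - 160p^2 - 152p + 2, which is nonnegative for all p ≥ 9.
Combining, 5^(p + 1) ≥ 16(p+1)^5 - 18(p+1).
This completes the induction.
Hence the smallest such M is 9.

M = 9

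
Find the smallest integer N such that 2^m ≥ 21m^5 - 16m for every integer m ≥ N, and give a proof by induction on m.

N = 29

At m = 28: 268435456 < 361417280, so the inequality fails and N ≥ 29. We prove 2^m ≥ 21m^5 - 16m for all m ≥ 29.
When m = 29: 2^m = 536870912 and 21m^5 - 16m = 430733665, so 536870912 ≥ 430733665.
Suppose the result is true for m = k, so 2^k ≥ 21k^5 - 16k.
Then 2^(k + 1) = 2·(2^k) ≥ 2·(21k^5 - 16k).
Also, for k ≥ 29 we have 2·(21k^5 - 16k) ≥ 21(k+1)^5 - 16(k+1), since 2·(21k^5 - 16k) − (21(k+1)^5 - 16(k+1)) = 21k^5 - 105k^4 - 210k^3 - 210k^2 - 121k - 5, which is nonnegative for all k ≥ 29.
Combining, 2^(k + 1) ≥ 21(k+1)^5 - 16(k+1).
This completes the induction.
Hence the smallest such N is 29.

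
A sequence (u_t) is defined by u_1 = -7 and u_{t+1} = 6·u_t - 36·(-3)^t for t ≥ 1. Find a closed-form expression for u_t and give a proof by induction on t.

u_t = 4(-3)^t + 5·6^(t - 1)

Computing the first terms: u_1 = -7, u_2 = 66, u_3 = 72. This suggests u_t = 4(-3)^t + 5·6^(t - 1).
Base case (t = 1): the formula gives -7 = -7 = u_1.
Inductive step: assume the claim holds for t = i, so u_i = 4(-3)^i + 5·6^(i - 1).
Then u_{i+1} = 6·u_i - 36·(-3)^i = 6·(4(-3)^i + 5·6^(i - 1)) - 36·(-3)^i = 4(-3)^(i + 1) + 5·6^i = 4(-3)^(i+1) + 5·6^((i+1) - 1),
which is the claimed formula at t = i+1.
Hence, by induction on t, the claim holds for every t ≥ 1.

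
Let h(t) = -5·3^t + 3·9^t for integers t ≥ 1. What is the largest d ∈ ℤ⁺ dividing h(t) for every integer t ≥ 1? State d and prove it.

Computing the first values: h(1) = 12 and h(2) = 198; gcd(12, 198) = 6, so d ≤ 6.
We prove 6 | -5·3^t + 3·9^t for all t ≥ 1 by induction on t.
When t = 1: h(1) = 12 = 6·(2), so 6 | h(1).
Inductive step: suppose the statement holds for some r ≥ 1, i.e. 6 | h(r). Then
h(r+1) − 9·h(r) = (-5·3^(r+1) + 3·9^(r+1)) − 9·(-5·3^r + 3·9^r) = (-5)·3^r·(3 − 9) = (30)·3^r. Since 6 | h(r) by the inductive hypothesis, 6 | 9·h(r); and 6 | 30 since 30 = 6·5. Therefore 6 | h(r+1).
Hence, by induction on t, the claim holds for every t ≥ 1.
Therefore the largest such d is 6.

d = 6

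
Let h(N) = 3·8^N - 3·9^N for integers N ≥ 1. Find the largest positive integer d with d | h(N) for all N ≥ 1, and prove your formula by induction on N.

d = 3

Computing the first values: h(1) = -3 and h(2) = -51; gcd(-3, -51) = 3, so d ≤ 3.
We prove 3 | 3·8^N - 3·9^N for all N ≥ 1 by induction on N.
For the base case N = 1: h(1) = -3 = 3·(-1), so 3 | h(1).
Inductive step: suppose the statement holds for some r ≥ 1, i.e. 3 | h(r). Then
h(r+1) − 9·h(r) = (3·8^(r+1) - 3·9^(r+1)) − 9·(3·8^r - 3·9^r) = (3)·8^r·(8 − 9) = (-3)·8^r. Since 3 | h(r) by the inductive hypothesis, 3 | 9·h(r); and 3 | -3 since -3 = 3·-1. Therefore 3 | h(r+1).
Hence, by induction on N, the claim holds for every N ≥ 1.
Therefore the largest such d is 3.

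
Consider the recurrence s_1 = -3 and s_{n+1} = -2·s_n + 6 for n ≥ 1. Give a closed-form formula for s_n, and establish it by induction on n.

s_n = -5(-2)^(n - 1) + 2

Computing the first terms: s_1 = -3, s_2 = 12, s_3 = -18. This suggests s_n = -5(-2)^(n - 1) + 2.
Base case (n = 1): the formula gives -3 = -3 = s_1.
Inductive step: assume the claim holds for n = i, so s_i = -5(-2)^(i - 1) + 2.
Then s_{i+1} = -2·s_i + 6 = -2·(-5(-2)^(i - 1) + 2) + 6 = -5(-2)^i + 2 = -5(-2)^((i+1) - 1) + 2,
which is the claimed formula at n = i+1.
This completes the induction.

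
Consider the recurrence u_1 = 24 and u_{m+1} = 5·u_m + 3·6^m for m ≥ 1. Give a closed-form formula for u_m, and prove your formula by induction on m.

u_m = 6·5^(m - 1) + 3·6^m

Computing the first terms: u_1 = 24, u_2 = 138, u_3 = 798. This suggests u_m = 6·5^(m - 1) + 3·6^m.
Base case (m = 1): the formula gives 24 = 24 = u_1.
For the inductive step, assume it holds for an arbitrary r ≥ 1, so u_r = 6·5^(r - 1) + 3·6^r.
Then u_{r+1} = 5·u_r + 3·6^r = 5·(6·5^(r - 1) + 3·6^r) + 3·6^r = 6·5^r + 3·6^(r + 1) = 6·5^((r+1) - 1) + 3·6^(r+1),
which is the claimed formula at m = r+1.
By induction, the statement is established for all m ≥ 1.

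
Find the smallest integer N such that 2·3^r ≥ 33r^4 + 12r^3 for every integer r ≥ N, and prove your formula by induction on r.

At r = 11: 354294 < 499125, so the inequality fails and N ≥ 12. We prove 2·3^r ≥ 33r^4 + 12r^3 for all r ≥ 12.
Base case (r = 12): 2·3^r = 1062882 and 33r^4 + 12r^3 = 705024, so 1062882 ≥ 705024.
For the inductive step, assume it holds for an arbitrary i ≥ 12, so 2·3^i ≥ 33i^4 + 12i^3.
Then 2·3^(i + 1) = 3·(2·3^i) ≥ 3·(33i^4 + 12i^3).
Also, for i ≥ 12 we have 3·(33i^4 + 12i^3) ≥ 33(i+1)^4 + 12(i+1)^3, since 3·(33i^4 + 12i^3) − (33(i+1)^4 + 12(i+1)^3) = 66i^4 - 108i^3 - 234i^2 - 168i - 45, which is nonnegative for all i ≥ 12.
Combining, 2·3^(i + 1) ≥ 33(i+1)^4 + 12(i+1)^3.
By the principle of mathematical induction, the result holds for all r ≥ 12.
Hence the smallest such N is 12.

N = 12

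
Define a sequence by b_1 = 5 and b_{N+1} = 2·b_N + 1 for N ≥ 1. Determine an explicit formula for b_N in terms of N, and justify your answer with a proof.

Computing the first terms: b_1 = 5, b_2 = 11, b_3 = 23. This suggests b_N = 3·2^N - 1.
Base case (N = 1): the formula gives 5 = 5 = b_1.
Suppose the result is true for N = m, so b_m = 3·2^m - 1.
Then b_{m+1} = 2·b_m + 1 = 2·(3·2^m - 1) + 1 = 3·2^(m + 1) - 1,
which is the claimed formula at N = m+1.
Hence, by induction on N, the claim holds for every N ≥ 1.

b_N = 3·2^N - 1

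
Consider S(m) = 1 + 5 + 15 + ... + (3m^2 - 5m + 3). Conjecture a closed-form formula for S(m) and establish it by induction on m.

We claim S(m) = m(m^2 - m + 1) for all m ≥ 1.
For the base case m = 1: S(1) = 1, and the closed form gives 1. They agree.
Suppose the result is true for m = p, so S(p) = p(p^2 - p + 1).
Then S(p+1) = S(p) + (3p^2 + p + 1) = (p(p^2 - p + 1)) + (3p^2 + p + 1).
Simplifying, S(p+1) = (p + 1)(p^2 + p + 1) = (p+1)((p+1)^2 - (p+1) + 1),
which is the closed form with m = p+1.
By the principle of mathematical induction, the result holds for all m ≥ 1.

S(m) = m(m^2 - m + 1)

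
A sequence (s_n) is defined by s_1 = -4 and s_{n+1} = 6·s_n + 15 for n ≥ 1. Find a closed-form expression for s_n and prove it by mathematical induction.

s_n = -6^(n - 1) - 3

Computing the first terms: s_1 = -4, s_2 = -9, s_3 = -39. This suggests s_n = -6^(n - 1) - 3.
For the base case n = 1: the formula gives -4 = -4 = s_1.
For the inductive step, assume it holds for an arbitrary k ≥ 1, so s_k = -6^(k - 1) - 3.
Then s_{k+1} = 6·s_k + 15 = 6·(-6^(k - 1) - 3) + 15 = -6^k - 3 = -6^((k+1) - 1) - 3,
which is the claimed formula at n = k+1.
By induction, the statement is established for all n ≥ 1.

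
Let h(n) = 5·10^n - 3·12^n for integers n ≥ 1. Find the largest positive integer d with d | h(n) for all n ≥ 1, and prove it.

Computing the first values: h(1) = 14 and h(2) = 68; gcd(14, 68) = 2, so d ≤ 2.
We prove 2 | 5·10^n - 3·12^n for all n ≥ 1 by induction on n.
When n = 1: h(1) = 14 = 2·(7), so 2 | h(1).
For the inductive step, assume it holds for an arbitrary r ≥ 1, i.e. 2 | h(r). Then
h(r+1) − 12·h(r) = (5·10^(r+1) - 3·12^(r+1)) − 12·(5·10^r - 3·12^r) = (5)·10^r·(10 − 12) = (-10)·10^r. Since 2 | h(r) by the inductive hypothesis, 2 | 12·h(r); and 2 | -10 since -10 = 2·-5. Therefore 2 | h(r+1).
By induction, the statement is established for all n ≥ 1.
Therefore the largest such d is 2.

d = 2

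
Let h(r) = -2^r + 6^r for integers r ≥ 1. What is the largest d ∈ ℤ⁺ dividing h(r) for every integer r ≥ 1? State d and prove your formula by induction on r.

d = 4

Computing the first values: h(1) = 4 and h(2) = 32; gcd(4, 32) = 4, so d ≤ 4.
We prove 4 | -2^r + 6^r for all r ≥ 1 by induction on r.
Base step (r = 1): h(1) = 4 = 4·(1), so 4 | h(1).
Inductive step: assume the claim holds for r = j, i.e. 4 | h(j). Then
6^{j+1} − 2^{j+1} = 6·6^j − 2·2^j = 6·(6^j − 2^j) + (4)·2^j. The first term is divisible by 4 by the inductive hypothesis, and the second term (4)·2^j is divisible by 4 since 4 | 4. Hence 4 | h(j+1).
Hence, by induction on r, the claim holds for every r ≥ 1.
Therefore the largest such d is 4.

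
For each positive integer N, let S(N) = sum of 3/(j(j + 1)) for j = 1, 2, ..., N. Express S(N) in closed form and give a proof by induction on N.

S(N) = 3N/(N + 1)

We claim S(N) = 3N/(N + 1) for all N ≥ 1.
When N = 1: S(1) = 3/2, and the closed form gives 3/2. They agree.
Suppose the result is true for N = j, so S(j) = 3j/(j + 1).
Then S(j+1) = S(j) + (3/((j + 1)(j + 2))) = (3j/(j + 1)) + (3/((j + 1)(j + 2))).
Simplifying, S(j+1) = 3(j + 1)/(j + 2) = 3(j+1)/((j+1) + 1),
which is the closed form with N = j+1.
This completes the induction.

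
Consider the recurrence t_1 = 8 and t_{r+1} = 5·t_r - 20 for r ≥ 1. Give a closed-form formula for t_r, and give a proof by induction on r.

t_r = 3·5^(r - 1) + 5

Computing the first terms: t_1 = 8, t_2 = 20, t_3 = 80. This suggests t_r = 3·5^(r - 1) + 5.
For the base case r = 1: the formula gives 8 = 8 = t_1.
Inductive step: suppose the statement holds for some j ≥ 1, so t_j = 3·5^(j - 1) + 5.
Then t_{j+1} = 5·t_j - 20 = 5·(3·5^(j - 1) + 5) - 20 = 3·5^j + 5 = 3·5^((j+1) - 1) + 5,
which is the claimed formula at r = j+1.
Hence, by induction on r, the claim holds for every r ≥ 1.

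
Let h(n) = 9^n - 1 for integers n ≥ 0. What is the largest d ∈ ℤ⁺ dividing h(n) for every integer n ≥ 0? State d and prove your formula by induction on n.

Computing the first values: h(0) = 0 and h(1) = 8; gcd(0, 8) = 8, so d ≤ 8.
We prove 8 | 9^n - 1 for all n ≥ 0 by induction on n.
Base case (n = 0): h(0) = 0 = 8·(0), so 8 | h(0).
Suppose the result is true for n = r, i.e. 8 | h(r). Then
h(r+1) = 9^(r+1) - 1 = 9·(9^r - 1) + 8 = 9·h(r) + 8. The first term is divisible by 8 by the inductive hypothesis, and 8 is divisible by 8. Hence 8 | h(r+1).
Hence, by induction on n, the claim holds for every n ≥ 0.
Therefore the largest such d is 8.

d = 8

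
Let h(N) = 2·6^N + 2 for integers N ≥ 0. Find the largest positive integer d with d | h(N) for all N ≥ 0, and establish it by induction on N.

Computing the first values: h(0) = 4 and h(1) = 14; gcd(4, 14) = 2, so d ≤ 2.
We prove 2 | 2·6^N + 2 for all N ≥ 0 by induction on N.
Base case (N = 0): h(0) = 4 = 2·(2), so 2 | h(0).
Inductive step: assume the claim holds for N = m, i.e. 2 | h(m). Then
h(m+1) = 2·6^(m+1) + 2 = 6·(2·6^m + 2) - 10 = 6·h(m) - 10. The first term is divisible by 2 by the inductive hypothesis, and -10 is divisible by 2. Hence 2 | h(m+1).
This completes the induction.
Therefore the largest such d is 2.

d = 2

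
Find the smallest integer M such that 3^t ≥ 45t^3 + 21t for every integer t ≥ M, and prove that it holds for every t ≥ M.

M = 10

At t = 9: 19683 < 32994, so the inequality fails and M ≥ 10. We prove 3^t ≥ 45t^3 + 21t for all t ≥ 10.
Base case (t = 10): 3^t = 59049 and 45t^3 + 21t = 45210, so 59049 ≥ 45210.
Inductive step: suppose the statement holds for some p ≥ 10, so 3^p ≥ 45p^3 + 21p.
Then 3^(p + 1) = 3·(3^p) ≥ 3·(45p^3 + 21p).
Also, for p ≥ 10 we have 3·(45p^3 + 21p) ≥ 45(p+1)^3 + 21(p+1), since 3·(45p^3 + 21p) − (45(p+1)^3 + 21(p+1)) = 90p^3 - 135p^2 - 93p - 66, which is nonnegative for all p ≥ 10.
Combining, 3^(p + 1) ≥ 45(p+1)^3 + 21(p+1).
Hence, by induction on t, the claim holds for every t ≥ 10.
Hence the smallest such M is 10.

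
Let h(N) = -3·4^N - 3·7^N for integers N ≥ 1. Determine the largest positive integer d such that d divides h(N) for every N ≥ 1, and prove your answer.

Computing the first values: h(1) = -33 and h(2) = -195; gcd(-33, -195) = 3, so d ≤ 3.
We prove 3 | -3·4^N - 3·7^N for all N ≥ 1 by induction on N.
Base step (N = 1): h(1) = -33 = 3·(-11), so 3 | h(1).
For the inductive step, assume it holds for an arbitrary i ≥ 1, i.e. 3 | h(i). Then
h(i+1) − 7·h(i) = (-3·4^(i+1) - 3·7^(i+1)) − 7·(-3·4^i - 3·7^i) = (-3)·4^i·(4 − 7) = (9)·4^i. Since 3 | h(i) by the inductive hypothesis, 3 | 7·h(i); and 3 | 9 since 9 = 3·3. Therefore 3 | h(i+1).
This completes the induction.
Therefore the largest such d is 3.

d = 3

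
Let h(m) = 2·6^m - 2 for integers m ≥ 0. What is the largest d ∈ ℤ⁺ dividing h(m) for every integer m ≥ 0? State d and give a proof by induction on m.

d = 10

Computing the first values: h(0) = 0 and h(1) = 10; gcd(0, 10) = 10, so d ≤ 10.
We prove 10 | 2·6^m - 2 for all m ≥ 0 by induction on m.
Base case (m = 0): h(0) = 0 = 10·(0), so 10 | h(0).
Suppose the result is true for m = p, i.e. 10 | h(p). Then
h(p+1) = 2·6^(p+1) - 2 = 6·(2·6^p - 2) + 10 = 6·h(p) + 10. The first term is divisible by 10 by the inductive hypothesis, and 10 is divisible by 10. Hence 10 | h(p+1).
By induction, the statement is established for all m ≥ 0.
Therefore the largest such d is 10.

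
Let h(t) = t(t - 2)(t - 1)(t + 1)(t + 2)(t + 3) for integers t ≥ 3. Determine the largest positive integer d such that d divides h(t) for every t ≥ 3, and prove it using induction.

d = 720

Computing the first values: h(3) = 720 and h(4) = 5040; gcd(720, 5040) = 720, so d ≤ 720.
We prove 720 | t(t - 2)(t - 1)(t + 1)(t + 2)(t + 3) for all t ≥ 3 by induction on t.
For the base case t = 3: h(3) = 720 = 720·(1), so 720 | h(3).
Inductive step: suppose the statement holds for some r ≥ 3, i.e. 720 | h(r). Then
h(r+1) − h(r) = (r-1)·r·(r+1)·(r+2)·(r+3)·(r+4) − (r-2)·(r-1)·r·(r+1)·(r+2)·(r+3) = (r-1)·r·(r+1)·(r+2)·(r+3)·[(r+4) − (r-2)] = 6·(r-1)·r·(r+1)·(r+2)·(r+3). The product of 5 consecutive integers is divisible by (5)! = 120, so h(r+1) − h(r) is divisible by 6·120 = 720. By the inductive hypothesis 720 | h(r), hence 720 | h(r+1).
Hence, by induction on t, the claim holds for every t ≥ 3.
Therefore the largest such d is 720.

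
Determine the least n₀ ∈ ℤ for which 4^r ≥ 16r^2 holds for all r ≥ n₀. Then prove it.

At r = 3: 64 < 144, so the inequality fails and n₀ ≥ 4. We prove 4^r ≥ 16r^2 for all r ≥ 4.
When r = 4: 4^r = 256 and 16r^2 = 256, so 256 ≥ 256.
For the inductive step, assume it holds for an arbitrary j ≥ 4, so 4^j ≥ 16j^2.
Then 4^(j + 1) = 4·(4^j) ≥ 4·(16j^2).
Also, for j ≥ 4 we have 4·(16j^2) ≥ 16(j+1)^2, since 4 ≥ (1 + 1/j)^2 for all j ≥ 4.
Combining, 4^(j + 1) ≥ 16(j+1)^2.
By the principle of mathematical induction, the result holds for all r ≥ 4.
Hence the smallest such n₀ is 4.

n₀ = 4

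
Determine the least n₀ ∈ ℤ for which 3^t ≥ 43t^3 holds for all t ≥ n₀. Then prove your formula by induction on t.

n₀ = 10

At t = 9: 19683 < 31347, so the inequality fails and n₀ ≥ 10. We prove 3^t ≥ 43t^3 for all t ≥ 10.
Base case (t = 10): 3^t = 59049 and 43t^3 = 43000, so 59049 ≥ 43000.
Inductive step: assume the claim holds for t = j, so 3^j ≥ 43j^3.
Then 3^(j + 1) = 3·(3^j) ≥ 3·(43j^3).
Also, for j ≥ 10 we have 3·(43j^3) ≥ 43(j+1)^3, since 3 ≥ (1 + 1/j)^3 for all j ≥ 10.
Combining, 3^(j + 1) ≥ 43(j+1)^3.
By the principle of mathematical induction, the result holds for all t ≥ 10.
Hence the smallest such n₀ is 10.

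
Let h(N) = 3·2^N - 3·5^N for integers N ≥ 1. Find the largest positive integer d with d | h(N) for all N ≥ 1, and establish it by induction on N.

Computing the first values: h(1) = -9 and h(2) = -63; gcd(-9, -63) = 9, so d ≤ 9.
We prove 9 | 3·2^N - 3·5^N for all N ≥ 1 by induction on N.
Base step (N = 1): h(1) = -9 = 9·(-1), so 9 | h(1).
Inductive step: assume the claim holds for N = r, i.e. 9 | h(r). Then
h(r+1) − 5·h(r) = (3·2^(r+1) - 3·5^(r+1)) − 5·(3·2^r - 3·5^r) = (3)·2^r·(2 − 5) = (-9)·2^r. Since 9 | h(r) by the inductive hypothesis, 9 | 5·h(r); and 9 | -9 since -9 = 9·-1. Therefore 9 | h(r+1).
By the principle of mathematical induction, the result holds for all N ≥ 1.
Therefore the largest such d is 9.

d = 9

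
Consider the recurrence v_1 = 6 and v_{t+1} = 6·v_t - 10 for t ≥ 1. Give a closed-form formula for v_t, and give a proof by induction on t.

v_t = 4·6^(t - 1) + 2

Computing the first terms: v_1 = 6, v_2 = 26, v_3 = 146. This suggests v_t = 4·6^(t - 1) + 2.
When t = 1: the formula gives 6 = 6 = v_1.
Suppose the result is true for t = k, so v_k = 4·6^(k - 1) + 2.
Then v_{k+1} = 6·v_k - 10 = 6·(4·6^(k - 1) + 2) - 10 = 4·6^k + 2 = 4·6^((k+1) - 1) + 2,
which is the claimed formula at t = k+1.
This completes the induction.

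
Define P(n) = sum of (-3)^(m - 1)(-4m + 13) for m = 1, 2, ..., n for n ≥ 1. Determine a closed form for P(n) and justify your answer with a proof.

We claim P(n) = (-3)^n(n - 3) + 3 for all n ≥ 1.
For the base case n = 1: P(1) = 9, and the closed form gives 9. They agree.
For the inductive step, assume it holds for an arbitrary m ≥ 1, so P(m) = (-3)^m(m - 3) + 3.
Then P(m+1) = P(m) + ((-3)^m(-4m + 9)) = ((-3)^m(m - 3) + 3) + ((-3)^m(-4m + 9)).
Simplifying, P(m+1) = -3(-3)^m·m + 6(-3)^m + 3 = (-3)^(m+1)((m+1) - 3) + 3,
which is the closed form with n = m+1.
By the principle of mathematical induction, the result holds for all n ≥ 1.

P(n) = (-3)^n(n - 3) + 3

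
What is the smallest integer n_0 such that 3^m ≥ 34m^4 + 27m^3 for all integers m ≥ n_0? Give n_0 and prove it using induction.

n_0 = 13

At m = 12: 531441 < 751680, so the inequality fails and n_0 ≥ 13. We prove 3^m ≥ 34m^4 + 27m^3 for all m ≥ 13.
Base case (m = 13): 3^m = 1594323 and 34m^4 + 27m^3 = 1030393, so 1594323 ≥ 1030393.
Suppose the result is true for m = i, so 3^i ≥ 34i^4 + 27i^3.
Then 3^(i + 1) = 3·(3^i) ≥ 3·(34i^4 + 27i^3).
Also, for i ≥ 13 we have 3·(34i^4 + 27i^3) ≥ 34(i+1)^4 + 27(i+1)^3, since 3·(34i^4 + 27i^3) − (34(i+1)^4 + 27(i+1)^3) = 68i^4 - 82i^3 - 285i^2 - 217i - 61, which is nonnegative for all i ≥ 13.
Combining, 3^(i + 1) ≥ 34(i+1)^4 + 27(i+1)^3.
By the principle of mathematical induction, the result holds for all m ≥ 13.
Hence the smallest such n_0 is 13.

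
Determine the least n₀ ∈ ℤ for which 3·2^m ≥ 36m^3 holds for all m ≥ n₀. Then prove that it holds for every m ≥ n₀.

At m = 15: 98304 < 121500, so the inequality fails and n₀ ≥ 16. We prove 3·2^m ≥ 36m^3 for all m ≥ 16.
Base case (m = 16): 3·2^m = 196608 and 36m^3 = 147456, so 196608 ≥ 147456.
Suppose the result is true for m = k, so 3·2^k ≥ 36k^3.
Then 3·2^(k + 1) = 2·(3·2^k) ≥ 2·(36k^3).
Also, for k ≥ 16 we have 2·(36k^3) ≥ 36(k+1)^3, since 2 ≥ (1 + 1/k)^3 for all k ≥ 16.
Combining, 3·2^(k + 1) ≥ 36(k+1)^3.
Hence, by induction on m, the claim holds for every m ≥ 16.
Hence the smallest such n₀ is 16.

n₀ = 16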